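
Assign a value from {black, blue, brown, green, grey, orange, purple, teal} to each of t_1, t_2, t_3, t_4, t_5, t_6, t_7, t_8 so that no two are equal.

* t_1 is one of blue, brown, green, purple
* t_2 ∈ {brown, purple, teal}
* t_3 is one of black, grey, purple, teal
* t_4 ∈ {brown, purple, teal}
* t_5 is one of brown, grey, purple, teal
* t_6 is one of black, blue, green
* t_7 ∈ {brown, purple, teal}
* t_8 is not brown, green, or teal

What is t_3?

black

The 8 variables draw from only 8 values {black, blue, brown, green, grey, orange, purple, teal}, so each is used; only t_8 can be orange, hence t_8 = orange.
The 3 variables t_2, t_4, t_7 are confined to {brown, purple, teal}, which locks those values in; drop them from t_1, t_3, t_5.
t_5 has just one choice, so t_5 = grey. So t_3 can't be grey.
So t_3 = black.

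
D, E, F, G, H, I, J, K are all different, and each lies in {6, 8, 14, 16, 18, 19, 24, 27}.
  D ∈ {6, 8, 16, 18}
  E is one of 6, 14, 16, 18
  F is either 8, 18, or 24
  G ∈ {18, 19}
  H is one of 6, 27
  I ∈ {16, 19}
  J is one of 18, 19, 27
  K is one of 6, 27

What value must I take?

16

Among the 8 variables, 14 fits only E (and all 8 values in {6, 8, 14, 16, 18, 19, 24, 27} must be used), so E = 14.
Among the 7 still-open variables, 24 fits only F (and all 7 values in {6, 8, 16, 18, 19, 24, 27} must be used), so F = 24.
Among the 6 still-open variables, 8 fits only D (and all 6 values in {6, 8, 16, 18, 19, 27} must be used), so D = 8.
The 5 still-open variables together cover exactly {6, 16, 18, 19, 27} — 5 values for 5 variables — and 16 appears only in I's list, so I = 16.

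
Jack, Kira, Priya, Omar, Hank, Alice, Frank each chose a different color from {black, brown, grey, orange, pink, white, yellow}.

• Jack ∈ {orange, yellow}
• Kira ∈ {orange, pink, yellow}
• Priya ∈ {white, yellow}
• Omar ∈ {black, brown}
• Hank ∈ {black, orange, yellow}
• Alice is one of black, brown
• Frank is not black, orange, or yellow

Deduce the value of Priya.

The 7 variables together cover exactly {black, brown, grey, orange, pink, white, yellow} — 7 values for 7 variables — and grey appears only in Frank's list, so Frank = grey.
The 6 still-open variables together cover exactly {black, brown, orange, pink, white, yellow} — 6 values for 6 variables — and pink appears only in Kira's list, so Kira = pink.
Among the 5 still-open variables, white fits only Priya (and all 5 values in {black, brown, orange, white, yellow} must be used), so Priya = white.

white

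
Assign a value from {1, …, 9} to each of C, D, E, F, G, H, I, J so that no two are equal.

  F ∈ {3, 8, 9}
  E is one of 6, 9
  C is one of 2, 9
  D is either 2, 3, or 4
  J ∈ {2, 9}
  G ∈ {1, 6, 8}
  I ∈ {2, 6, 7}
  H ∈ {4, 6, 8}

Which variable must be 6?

E

The 8 variables together cover exactly {1, 2, 3, 4, 6, 7, 8, 9} — 8 values for 8 variables — and 1 appears only in G's list, so G = 1.
Among the 7 still-open variables, 7 fits only I (and all 7 values in {2, 3, 4, 6, 7, 8, 9} must be used), so I = 7.
C and J share exactly the 2 values {2, 9}; by pigeonhole those values go to them, so strike 2, 9 from D, E, F.
So 6 goes to E.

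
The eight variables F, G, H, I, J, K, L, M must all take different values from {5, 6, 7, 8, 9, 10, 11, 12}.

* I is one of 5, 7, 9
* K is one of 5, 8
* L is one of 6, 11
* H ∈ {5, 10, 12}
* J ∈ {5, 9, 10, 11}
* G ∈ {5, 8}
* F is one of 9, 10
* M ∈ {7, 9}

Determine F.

The 8 variables together cover exactly {5, 6, 7, 8, 9, 10, 11, 12} — 8 values for 8 variables — and 6 appears only in L's list, so L = 6.
Among the 7 still-open variables, 11 fits only J (and all 7 values in {5, 7, 8, 9, 10, 11, 12} must be used), so J = 11.
Among the 6 still-open variables, 12 fits only H (and all 6 values in {5, 7, 8, 9, 10, 12} must be used), so H = 12.
The 5 still-open variables together cover exactly {5, 7, 8, 9, 10} — 5 values for 5 variables — and 10 appears only in F's list, so F = 10.

10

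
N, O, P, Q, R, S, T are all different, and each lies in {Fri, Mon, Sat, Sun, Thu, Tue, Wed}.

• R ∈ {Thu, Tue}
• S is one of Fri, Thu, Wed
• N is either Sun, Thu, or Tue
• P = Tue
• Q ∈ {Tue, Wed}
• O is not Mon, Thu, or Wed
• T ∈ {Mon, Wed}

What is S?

Fri

P has just one choice, so P = Tue. Remove Tue from N, O, Q, R.
Q has just one choice, so Q = Wed. Strike Wed from S, T.
That leaves R = Thu. So N, S can't be Thu.
So S = Fri.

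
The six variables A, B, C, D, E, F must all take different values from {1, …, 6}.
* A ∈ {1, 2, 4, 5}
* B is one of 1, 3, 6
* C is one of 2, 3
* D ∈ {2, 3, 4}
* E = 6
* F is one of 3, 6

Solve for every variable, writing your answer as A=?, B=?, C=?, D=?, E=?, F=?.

A=5, B=1, C=2, D=4, E=6, F=3

E must be 6 (only option left). Remove 6 from B, F.
F's domain is down to {3}, so F = 3. So B, C, D can't be 3.
B has just one choice, so B = 1. Remove 1 from A.
C has just one choice, so C = 2. So A, D can't be 2.
D must be 4 (only option left). Strike 4 from A.
That leaves A = 5.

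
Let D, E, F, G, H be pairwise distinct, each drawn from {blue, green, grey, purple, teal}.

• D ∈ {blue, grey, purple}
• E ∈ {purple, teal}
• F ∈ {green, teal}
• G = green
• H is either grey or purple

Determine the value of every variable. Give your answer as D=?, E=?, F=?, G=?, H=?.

D=blue, E=purple, F=teal, G=green, H=grey

G's domain is down to {green}, so G = green. Remove green from F.
That leaves F = teal. Eliminate teal elsewhere: E.
E has just one choice, so E = purple. Eliminate purple elsewhere: D, H.
H must be grey (only option left). Eliminate grey elsewhere: D.
D's domain is down to {blue}, so D = blue.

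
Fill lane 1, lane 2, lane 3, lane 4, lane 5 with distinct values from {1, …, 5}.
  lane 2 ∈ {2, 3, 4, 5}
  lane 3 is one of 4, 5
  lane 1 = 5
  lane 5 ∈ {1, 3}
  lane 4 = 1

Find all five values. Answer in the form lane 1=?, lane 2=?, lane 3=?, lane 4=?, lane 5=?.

lane 1 must be 5 (only option left). Eliminate 5 elsewhere: lane 2, lane 3.
lane 3's domain is down to {4}, so lane 3 = 4. Strike 4 from lane 2.
lane 4 has just one choice, so lane 4 = 1. Strike 1 from lane 5.
lane 5 must be 3 (only option left). Remove 3 from lane 2.
lane 2 has just one choice, so lane 2 = 2.

lane 1=5, lane 2=2, lane 3=4, lane 4=1, lane 5=3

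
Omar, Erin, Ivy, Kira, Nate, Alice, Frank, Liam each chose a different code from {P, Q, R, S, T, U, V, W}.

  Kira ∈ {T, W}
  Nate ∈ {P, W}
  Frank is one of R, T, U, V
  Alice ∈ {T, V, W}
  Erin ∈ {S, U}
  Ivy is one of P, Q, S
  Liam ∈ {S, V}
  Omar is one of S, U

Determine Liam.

V

Among the 8 variables, Q fits only Ivy (and all 8 values in {P, Q, R, S, T, U, V, W} must be used), so Ivy = Q.
The 7 still-open variables together cover exactly {P, R, S, T, U, V, W} — 7 values for 7 variables — and P appears only in Nate's list, so Nate = P.
The 6 still-open variables together cover exactly {R, S, T, U, V, W} — 6 values for 6 variables — and R appears only in Frank's list, so Frank = R.
The 2 variables Omar and Erin are confined to {S, U}, which locks those values in; drop them from Liam.
So Liam = V.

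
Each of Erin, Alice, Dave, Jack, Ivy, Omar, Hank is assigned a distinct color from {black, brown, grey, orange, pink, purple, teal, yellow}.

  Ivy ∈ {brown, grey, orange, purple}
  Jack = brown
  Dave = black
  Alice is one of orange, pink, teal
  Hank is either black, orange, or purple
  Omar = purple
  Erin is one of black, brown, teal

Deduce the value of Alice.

Dave's domain is down to {black}, so Dave = black. Remove black from Erin, Hank.
Jack must be brown (only option left). Strike brown from Erin, Ivy.
That leaves Omar = purple. Strike purple from Ivy, Hank.
Hank has just one choice, so Hank = orange. Strike orange from Alice, Ivy.
Erin's domain is down to {teal}, so Erin = teal. Eliminate teal elsewhere: Alice.
So Alice = pink.

pink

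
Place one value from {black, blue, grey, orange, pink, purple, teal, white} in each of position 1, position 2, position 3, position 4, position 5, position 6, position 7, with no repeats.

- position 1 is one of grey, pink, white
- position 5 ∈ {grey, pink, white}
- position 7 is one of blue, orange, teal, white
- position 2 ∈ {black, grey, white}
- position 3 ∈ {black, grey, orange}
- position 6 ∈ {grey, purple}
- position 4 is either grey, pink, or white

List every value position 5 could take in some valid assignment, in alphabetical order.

position 1, position 4, position 5 between them cover only {grey, pink, white} — a naked triple. Remove those values from position 2, position 3, position 6, position 7.
That leaves position 2 = black. So position 3 can't be black.
position 3 must be orange (only option left). Eliminate orange elsewhere: position 7.
position 6's domain is down to {purple}, so position 6 = purple.
No further eliminations apply; position 5 can still be any of grey, pink, white.

grey, pink, white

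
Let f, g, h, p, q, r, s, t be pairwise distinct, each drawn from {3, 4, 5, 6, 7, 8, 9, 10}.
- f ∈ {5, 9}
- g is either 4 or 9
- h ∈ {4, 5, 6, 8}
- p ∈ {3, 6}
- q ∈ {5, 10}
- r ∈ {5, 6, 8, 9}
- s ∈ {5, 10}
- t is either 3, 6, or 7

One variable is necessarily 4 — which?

The 8 variables draw from only 8 values {3, 4, 5, 6, 7, 8, 9, 10}, so each is used; only t can be 7, hence t = 7.
Among the 7 still-open variables, 3 fits only p (and all 7 values in {3, 4, 5, 6, 8, 9, 10} must be used), so p = 3.
The 2 variables q and s are confined to {5, 10}, which locks those values in; drop them from f, h, r.
f must be 9 (only option left). Remove 9 from g, r.
So 4 goes to g.

g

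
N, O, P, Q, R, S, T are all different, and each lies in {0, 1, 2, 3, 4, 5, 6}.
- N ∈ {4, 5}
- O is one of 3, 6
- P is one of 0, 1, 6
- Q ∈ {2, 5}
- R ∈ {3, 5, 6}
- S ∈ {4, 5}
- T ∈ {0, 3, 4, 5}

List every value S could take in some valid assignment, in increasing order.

4, 5

The 7 variables together cover exactly {0, 1, 2, 3, 4, 5, 6} — 7 values for 7 variables — and 1 appears only in P's list, so P = 1.
The 6 still-open variables draw from only 6 values {0, 2, 3, 4, 5, 6}, so each is used; only T can be 0, hence T = 0.
The 5 still-open variables draw from only 5 values {2, 3, 4, 5, 6}, so each is used; only Q can be 2, hence Q = 2.
N and S share exactly the 2 values {4, 5}; by pigeonhole those values go to them, so strike 4, 5 from R.
No further eliminations apply; S can still be any of 4, 5.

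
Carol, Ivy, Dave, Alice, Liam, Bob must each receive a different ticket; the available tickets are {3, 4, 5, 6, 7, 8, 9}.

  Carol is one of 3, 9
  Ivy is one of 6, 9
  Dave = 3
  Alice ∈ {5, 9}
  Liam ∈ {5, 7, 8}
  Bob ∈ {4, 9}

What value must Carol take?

Dave's domain is down to {3}, so Dave = 3. Remove 3 from Carol.
So Carol = 9.

9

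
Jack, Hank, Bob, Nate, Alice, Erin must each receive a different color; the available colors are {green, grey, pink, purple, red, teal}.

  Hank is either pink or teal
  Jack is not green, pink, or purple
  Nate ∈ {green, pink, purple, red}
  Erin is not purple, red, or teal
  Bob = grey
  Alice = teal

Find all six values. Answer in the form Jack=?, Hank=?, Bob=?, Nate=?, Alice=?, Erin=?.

Bob has just one choice, so Bob = grey. Strike grey from Jack, Erin.
Alice's domain is down to {teal}, so Alice = teal. Remove teal from Jack, Hank.
That leaves Jack = red. Strike red from Nate.
Hank must be pink (only option left). Strike pink from Nate, Erin.
Erin has just one choice, so Erin = green. Strike green from Nate.
Nate has just one choice, so Nate = purple.

Jack=red, Hank=pink, Bob=grey, Nate=purple, Alice=teal, Erin=green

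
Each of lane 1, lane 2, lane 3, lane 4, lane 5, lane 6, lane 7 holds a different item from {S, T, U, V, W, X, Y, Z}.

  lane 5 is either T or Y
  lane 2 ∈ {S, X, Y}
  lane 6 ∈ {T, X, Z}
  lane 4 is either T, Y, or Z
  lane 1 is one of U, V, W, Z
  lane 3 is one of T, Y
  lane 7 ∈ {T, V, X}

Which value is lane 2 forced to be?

lane 3 and lane 5 between them cover only {T, Y} — a naked pair. Remove those values from lane 2, lane 4, lane 6, lane 7.
lane 4 must be Z (only option left). Strike Z from lane 1, lane 6.
lane 6 must be X (only option left). Eliminate X elsewhere: lane 2, lane 7.
So lane 2 = S.

S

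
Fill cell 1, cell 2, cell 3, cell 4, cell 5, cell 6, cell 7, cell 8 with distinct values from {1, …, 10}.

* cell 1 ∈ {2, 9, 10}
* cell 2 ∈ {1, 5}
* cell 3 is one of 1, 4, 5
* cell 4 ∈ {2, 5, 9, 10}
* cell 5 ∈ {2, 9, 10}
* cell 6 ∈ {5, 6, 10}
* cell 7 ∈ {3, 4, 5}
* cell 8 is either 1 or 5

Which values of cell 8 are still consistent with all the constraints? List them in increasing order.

The 8 variables draw from only 8 values {1, 2, 3, 4, 5, 6, 9, 10}, so each is used; only cell 7 can be 3, hence cell 7 = 3.
Among the 7 still-open variables, 4 fits only cell 3 (and all 7 values in {1, 2, 4, 5, 6, 9, 10} must be used), so cell 3 = 4.
The 6 still-open variables together cover exactly {1, 2, 5, 6, 9, 10} — 6 values for 6 variables — and 6 appears only in cell 6's list, so cell 6 = 6.
cell 2 and cell 8 share exactly the 2 values {1, 5}; by pigeonhole those values go to them, so strike 1, 5 from cell 4.
No further eliminations apply; cell 8 can still be any of 1, 5.

1, 5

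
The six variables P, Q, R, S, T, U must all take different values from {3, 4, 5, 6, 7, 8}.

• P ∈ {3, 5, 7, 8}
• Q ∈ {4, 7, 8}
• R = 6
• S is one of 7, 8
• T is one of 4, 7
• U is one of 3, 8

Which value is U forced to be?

3

R must be 6 (only option left).
The 5 still-open variables together cover exactly {3, 4, 5, 7, 8} — 5 values for 5 variables — and 5 appears only in P's list, so P = 5.
The 4 still-open variables together cover exactly {3, 4, 7, 8} — 4 values for 4 variables — and 3 appears only in U's list, so U = 3.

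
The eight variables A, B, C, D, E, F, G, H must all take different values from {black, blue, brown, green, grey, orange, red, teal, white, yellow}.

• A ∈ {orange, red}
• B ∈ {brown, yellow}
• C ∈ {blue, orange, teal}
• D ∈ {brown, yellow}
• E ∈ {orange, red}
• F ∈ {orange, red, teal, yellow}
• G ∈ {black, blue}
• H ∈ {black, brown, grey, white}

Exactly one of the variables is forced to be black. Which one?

A and E between them cover only {orange, red} — a naked pair. Remove those values from C, F.
The 2 variables B and D are confined to {brown, yellow}, which locks those values in; drop them from F, H.
F's domain is down to {teal}, so F = teal. Remove teal from C.
That leaves C = blue. So G can't be blue.
So black goes to G.

G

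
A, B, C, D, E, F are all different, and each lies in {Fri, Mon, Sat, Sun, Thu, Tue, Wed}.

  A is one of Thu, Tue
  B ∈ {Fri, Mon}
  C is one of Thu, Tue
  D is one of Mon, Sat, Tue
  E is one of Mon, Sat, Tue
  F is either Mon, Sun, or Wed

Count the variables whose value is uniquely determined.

A and C between them cover only {Thu, Tue} — a naked pair. Remove those values from D, E.
The 2 variables D and E are confined to {Mon, Sat}, which locks those values in; drop them from B, F.
B's domain is down to {Fri}, so B = Fri.
Determined: B=Fri. The other variables each still have more than one consistent value. That makes 1.

1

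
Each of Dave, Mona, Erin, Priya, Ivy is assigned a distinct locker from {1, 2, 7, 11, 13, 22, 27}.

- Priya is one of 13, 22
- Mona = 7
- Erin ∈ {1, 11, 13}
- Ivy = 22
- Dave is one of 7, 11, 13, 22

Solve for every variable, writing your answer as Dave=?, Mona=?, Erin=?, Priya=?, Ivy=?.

Mona has just one choice, so Mona = 7. So Dave can't be 7.
Ivy must be 22 (only option left). Eliminate 22 elsewhere: Dave, Priya.
That leaves Priya = 13. Remove 13 from Dave, Erin.
Dave's domain is down to {11}, so Dave = 11. Remove 11 from Erin.
Erin's domain is down to {1}, so Erin = 1.

Dave=11, Mona=7, Erin=1, Priya=13, Ivy=22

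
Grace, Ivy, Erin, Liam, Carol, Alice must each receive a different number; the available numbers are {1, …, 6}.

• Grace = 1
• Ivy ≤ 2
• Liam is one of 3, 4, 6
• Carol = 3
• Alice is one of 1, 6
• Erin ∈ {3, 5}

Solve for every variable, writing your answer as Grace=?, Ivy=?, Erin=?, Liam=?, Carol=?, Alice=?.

Grace's domain is down to {1}, so Grace = 1. Remove 1 from Ivy, Alice.
Ivy must be 2 (only option left).
Carol has just one choice, so Carol = 3. Strike 3 from Erin, Liam.
That leaves Alice = 6. Strike 6 from Liam.
Erin's domain is down to {5}, so Erin = 5.
Liam must be 4 (only option left).

Grace=1, Ivy=2, Erin=5, Liam=4, Carol=3, Alice=6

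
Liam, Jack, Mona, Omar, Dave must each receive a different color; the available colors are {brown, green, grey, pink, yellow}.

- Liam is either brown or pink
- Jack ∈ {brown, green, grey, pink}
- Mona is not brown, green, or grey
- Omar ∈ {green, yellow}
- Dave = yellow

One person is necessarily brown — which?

Dave must be yellow (only option left). Remove yellow from Mona, Omar.
Mona must be pink (only option left). Remove pink from Liam, Jack.
So brown goes to Liam.

Liam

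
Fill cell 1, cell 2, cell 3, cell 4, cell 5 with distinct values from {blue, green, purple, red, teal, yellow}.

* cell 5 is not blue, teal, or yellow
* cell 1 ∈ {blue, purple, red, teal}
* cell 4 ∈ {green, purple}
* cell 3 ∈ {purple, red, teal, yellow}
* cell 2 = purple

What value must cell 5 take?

cell 2 has just one choice, so cell 2 = purple. Strike purple from cell 1, cell 3, cell 4, cell 5.
cell 4 must be green (only option left). Eliminate green elsewhere: cell 5.
So cell 5 = red.

red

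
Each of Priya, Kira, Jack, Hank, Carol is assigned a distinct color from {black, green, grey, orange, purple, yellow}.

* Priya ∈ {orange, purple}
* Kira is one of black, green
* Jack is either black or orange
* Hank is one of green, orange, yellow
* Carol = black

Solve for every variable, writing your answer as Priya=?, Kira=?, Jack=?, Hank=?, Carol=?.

Carol's domain is down to {black}, so Carol = black. Remove black from Kira, Jack.
That leaves Kira = green. Eliminate green elsewhere: Hank.
That leaves Jack = orange. Strike orange from Priya, Hank.
Hank must be yellow (only option left).
That leaves Priya = purple.

Priya=purple, Kira=green, Jack=orange, Hank=yellow, Carol=black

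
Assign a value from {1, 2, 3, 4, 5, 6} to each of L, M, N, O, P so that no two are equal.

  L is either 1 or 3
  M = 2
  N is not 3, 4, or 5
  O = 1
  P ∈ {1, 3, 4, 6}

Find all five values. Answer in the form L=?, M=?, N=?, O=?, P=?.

M must be 2 (only option left). Remove 2 from N.
O must be 1 (only option left). Remove 1 from L, N, P.
L must be 3 (only option left). So P can't be 3.
N's domain is down to {6}, so N = 6. Remove 6 from P.
P's domain is down to {4}, so P = 4.

L=3, M=2, N=6, O=1, P=4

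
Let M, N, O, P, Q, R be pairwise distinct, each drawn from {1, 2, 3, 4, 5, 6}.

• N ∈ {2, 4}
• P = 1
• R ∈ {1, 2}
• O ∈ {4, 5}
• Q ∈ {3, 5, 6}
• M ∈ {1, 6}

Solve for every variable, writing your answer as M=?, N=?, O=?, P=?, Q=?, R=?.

M=6, N=4, O=5, P=1, Q=3, R=2

P has just one choice, so P = 1. Remove 1 from M, R.
R must be 2 (only option left). So N can't be 2.
M has just one choice, so M = 6. Strike 6 from Q.
N must be 4 (only option left). Remove 4 from O.
O must be 5 (only option left). Strike 5 from Q.
Q's domain is down to {3}, so Q = 3.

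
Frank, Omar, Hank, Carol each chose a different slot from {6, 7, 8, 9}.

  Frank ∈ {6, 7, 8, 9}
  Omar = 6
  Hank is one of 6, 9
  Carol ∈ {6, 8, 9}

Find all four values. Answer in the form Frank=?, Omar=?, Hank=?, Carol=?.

Omar's domain is down to {6}, so Omar = 6. Remove 6 from Frank, Hank, Carol.
Hank has just one choice, so Hank = 9. So Frank, Carol can't be 9.
Carol has just one choice, so Carol = 8. So Frank can't be 8.
That leaves Frank = 7.

Frank=7, Omar=6, Hank=9, Carol=8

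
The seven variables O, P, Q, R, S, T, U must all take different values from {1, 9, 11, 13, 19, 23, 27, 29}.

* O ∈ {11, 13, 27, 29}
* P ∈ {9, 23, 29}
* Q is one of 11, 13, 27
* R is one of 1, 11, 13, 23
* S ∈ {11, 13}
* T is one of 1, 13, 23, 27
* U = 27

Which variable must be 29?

O

U has just one choice, so U = 27. Remove 27 from O, Q, T.
The 6 still-open variables together cover exactly {1, 9, 11, 13, 23, 29} — 6 values for 6 variables — and 9 appears only in P's list, so P = 9.
Among the 5 still-open variables, 29 fits only O (and all 5 values in {1, 11, 13, 23, 29} must be used), so O = 29.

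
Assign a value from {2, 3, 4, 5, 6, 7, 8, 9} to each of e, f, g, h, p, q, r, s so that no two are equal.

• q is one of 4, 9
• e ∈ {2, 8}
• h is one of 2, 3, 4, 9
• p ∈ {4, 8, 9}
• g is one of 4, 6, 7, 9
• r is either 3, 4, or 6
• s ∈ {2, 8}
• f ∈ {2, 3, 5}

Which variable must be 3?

h

The 8 variables together cover exactly {2, 3, 4, 5, 6, 7, 8, 9} — 8 values for 8 variables — and 5 appears only in f's list, so f = 5.
The 7 still-open variables draw from only 7 values {2, 3, 4, 6, 7, 8, 9}, so each is used; only g can be 7, hence g = 7.
The 6 still-open variables together cover exactly {2, 3, 4, 6, 8, 9} — 6 values for 6 variables — and 6 appears only in r's list, so r = 6.
Among the 5 still-open variables, 3 fits only h (and all 5 values in {2, 3, 4, 8, 9} must be used), so h = 3.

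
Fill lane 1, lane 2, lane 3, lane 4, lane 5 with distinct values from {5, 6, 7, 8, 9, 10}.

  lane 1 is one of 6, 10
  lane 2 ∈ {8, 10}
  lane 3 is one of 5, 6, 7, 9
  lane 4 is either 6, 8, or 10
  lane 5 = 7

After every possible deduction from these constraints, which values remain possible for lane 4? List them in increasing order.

lane 5's domain is down to {7}, so lane 5 = 7. Remove 7 from lane 3.
The 3 variables lane 1, lane 2, lane 4 are confined to {6, 8, 10}, which locks those values in; drop them from lane 3.
No further eliminations apply; lane 4 can still be any of 6, 8, 10.

6, 8, 10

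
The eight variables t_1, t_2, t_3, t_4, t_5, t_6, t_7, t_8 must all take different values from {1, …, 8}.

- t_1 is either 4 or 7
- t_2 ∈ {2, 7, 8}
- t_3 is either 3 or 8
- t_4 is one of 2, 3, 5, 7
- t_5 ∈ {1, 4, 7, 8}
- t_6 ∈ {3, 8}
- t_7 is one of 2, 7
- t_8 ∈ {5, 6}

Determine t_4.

Among the 8 variables, 1 fits only t_5 (and all 8 values in {1, 2, 3, 4, 5, 6, 7, 8} must be used), so t_5 = 1.
The 7 still-open variables together cover exactly {2, 3, 4, 5, 6, 7, 8} — 7 values for 7 variables — and 4 appears only in t_1's list, so t_1 = 4.
Among the 6 still-open variables, 6 fits only t_8 (and all 6 values in {2, 3, 5, 6, 7, 8} must be used), so t_8 = 6.
The 5 still-open variables together cover exactly {2, 3, 5, 7, 8} — 5 values for 5 variables — and 5 appears only in t_4's list, so t_4 = 5.

5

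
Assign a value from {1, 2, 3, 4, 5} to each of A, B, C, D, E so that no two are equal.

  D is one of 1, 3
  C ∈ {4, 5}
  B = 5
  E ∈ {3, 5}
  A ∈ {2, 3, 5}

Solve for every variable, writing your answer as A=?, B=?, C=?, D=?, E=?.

A=2, B=5, C=4, D=1, E=3

B has just one choice, so B = 5. Strike 5 from A, C, E.
C's domain is down to {4}, so C = 4.
That leaves E = 3. Remove 3 from A, D.
A's domain is down to {2}, so A = 2.
That leaves D = 1.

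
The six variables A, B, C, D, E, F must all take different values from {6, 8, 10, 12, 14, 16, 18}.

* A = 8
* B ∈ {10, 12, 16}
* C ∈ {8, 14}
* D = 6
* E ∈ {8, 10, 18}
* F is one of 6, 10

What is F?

A has just one choice, so A = 8. Strike 8 from C, E.
C must be 14 (only option left).
D's domain is down to {6}, so D = 6. Remove 6 from F.
So F = 10.

10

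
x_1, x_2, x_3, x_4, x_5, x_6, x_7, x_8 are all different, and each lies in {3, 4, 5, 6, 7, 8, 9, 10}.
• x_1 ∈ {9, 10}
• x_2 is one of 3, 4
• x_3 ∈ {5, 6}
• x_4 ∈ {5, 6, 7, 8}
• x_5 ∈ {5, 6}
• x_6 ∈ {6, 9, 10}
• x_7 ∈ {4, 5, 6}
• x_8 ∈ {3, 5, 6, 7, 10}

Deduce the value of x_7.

The 8 variables together cover exactly {3, 4, 5, 6, 7, 8, 9, 10} — 8 values for 8 variables — and 8 appears only in x_4's list, so x_4 = 8.
Among the 7 still-open variables, 7 fits only x_8 (and all 7 values in {3, 4, 5, 6, 7, 9, 10} must be used), so x_8 = 7.
Among the 6 still-open variables, 3 fits only x_2 (and all 6 values in {3, 4, 5, 6, 9, 10} must be used), so x_2 = 3.
Among the 5 still-open variables, 4 fits only x_7 (and all 5 values in {4, 5, 6, 9, 10} must be used), so x_7 = 4.

4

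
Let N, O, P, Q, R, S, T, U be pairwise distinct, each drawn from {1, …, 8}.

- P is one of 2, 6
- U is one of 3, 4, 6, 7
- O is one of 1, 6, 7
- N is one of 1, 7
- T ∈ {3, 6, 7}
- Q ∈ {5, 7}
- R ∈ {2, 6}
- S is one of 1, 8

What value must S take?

The 8 variables together cover exactly {1, 2, 3, 4, 5, 6, 7, 8} — 8 values for 8 variables — and 4 appears only in U's list, so U = 4.
Among the 7 still-open variables, 3 fits only T (and all 7 values in {1, 2, 3, 5, 6, 7, 8} must be used), so T = 3.
The 6 still-open variables draw from only 6 values {1, 2, 5, 6, 7, 8}, so each is used; only Q can be 5, hence Q = 5.
The 5 still-open variables together cover exactly {1, 2, 6, 7, 8} — 5 values for 5 variables — and 8 appears only in S's list, so S = 8.

8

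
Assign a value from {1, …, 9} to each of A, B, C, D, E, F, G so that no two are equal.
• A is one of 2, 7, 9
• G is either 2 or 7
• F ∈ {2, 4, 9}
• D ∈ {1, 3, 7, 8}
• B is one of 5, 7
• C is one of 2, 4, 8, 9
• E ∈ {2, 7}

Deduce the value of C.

8

E and G between them cover only {2, 7} — a naked pair. Remove those values from A, B, C, D, F.
A's domain is down to {9}, so A = 9. Eliminate 9 elsewhere: C, F.
B's domain is down to {5}, so B = 5.
F has just one choice, so F = 4. Strike 4 from C.
So C = 8.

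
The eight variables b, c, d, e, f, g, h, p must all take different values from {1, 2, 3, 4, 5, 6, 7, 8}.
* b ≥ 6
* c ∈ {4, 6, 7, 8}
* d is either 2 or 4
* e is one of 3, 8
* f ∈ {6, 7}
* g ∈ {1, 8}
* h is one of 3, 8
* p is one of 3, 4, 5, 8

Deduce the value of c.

4

Among the 8 variables, 1 fits only g (and all 8 values in {1, 2, 3, 4, 5, 6, 7, 8} must be used), so g = 1.
The 7 still-open variables together cover exactly {2, 3, 4, 5, 6, 7, 8} — 7 values for 7 variables — and 2 appears only in d's list, so d = 2.
The 6 still-open variables together cover exactly {3, 4, 5, 6, 7, 8} — 6 values for 6 variables — and 5 appears only in p's list, so p = 5.
The 5 still-open variables together cover exactly {3, 4, 6, 7, 8} — 5 values for 5 variables — and 4 appears only in c's list, so c = 4.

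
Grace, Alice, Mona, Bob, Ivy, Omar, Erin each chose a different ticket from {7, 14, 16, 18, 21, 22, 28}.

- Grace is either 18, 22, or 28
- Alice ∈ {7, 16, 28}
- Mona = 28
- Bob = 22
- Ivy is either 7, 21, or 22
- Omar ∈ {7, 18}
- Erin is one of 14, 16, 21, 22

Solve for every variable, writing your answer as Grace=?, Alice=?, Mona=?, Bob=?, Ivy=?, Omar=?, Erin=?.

Mona must be 28 (only option left). Eliminate 28 elsewhere: Grace, Alice.
That leaves Bob = 22. Strike 22 from Grace, Ivy, Erin.
Grace's domain is down to {18}, so Grace = 18. Remove 18 from Omar.
Omar must be 7 (only option left). Strike 7 from Alice, Ivy.
That leaves Alice = 16. Remove 16 from Erin.
Ivy has just one choice, so Ivy = 21. So Erin can't be 21.
Erin's domain is down to {14}, so Erin = 14.

Grace=18, Alice=16, Mona=28, Bob=22, Ivy=21, Omar=7, Erin=14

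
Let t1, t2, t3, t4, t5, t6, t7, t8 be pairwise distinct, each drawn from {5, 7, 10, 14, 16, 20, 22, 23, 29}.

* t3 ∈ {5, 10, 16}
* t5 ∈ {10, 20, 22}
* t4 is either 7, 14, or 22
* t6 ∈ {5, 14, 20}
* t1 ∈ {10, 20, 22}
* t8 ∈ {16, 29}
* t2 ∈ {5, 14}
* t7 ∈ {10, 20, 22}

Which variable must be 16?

The 8 variables draw from only 8 values {5, 7, 10, 14, 16, 20, 22, 29}, so each is used; only t4 can be 7, hence t4 = 7.
The 7 still-open variables together cover exactly {5, 10, 14, 16, 20, 22, 29} — 7 values for 7 variables — and 29 appears only in t8's list, so t8 = 29.
Among the 6 still-open variables, 16 fits only t3 (and all 6 values in {5, 10, 14, 16, 20, 22} must be used), so t3 = 16.

t3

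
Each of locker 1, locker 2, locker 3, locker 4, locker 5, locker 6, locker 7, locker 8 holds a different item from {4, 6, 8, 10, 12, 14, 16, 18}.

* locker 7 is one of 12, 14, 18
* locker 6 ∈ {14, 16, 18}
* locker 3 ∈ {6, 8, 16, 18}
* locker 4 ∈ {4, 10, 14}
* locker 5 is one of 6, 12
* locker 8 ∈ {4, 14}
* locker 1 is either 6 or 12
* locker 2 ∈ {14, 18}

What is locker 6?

16

The 8 variables draw from only 8 values {4, 6, 8, 10, 12, 14, 16, 18}, so each is used; only locker 3 can be 8, hence locker 3 = 8.
Among the 7 still-open variables, 10 fits only locker 4 (and all 7 values in {4, 6, 10, 12, 14, 16, 18} must be used), so locker 4 = 10.
The 6 still-open variables draw from only 6 values {4, 6, 12, 14, 16, 18}, so each is used; only locker 8 can be 4, hence locker 8 = 4.
The 5 still-open variables together cover exactly {6, 12, 14, 16, 18} — 5 values for 5 variables — and 16 appears only in locker 6's list, so locker 6 = 16.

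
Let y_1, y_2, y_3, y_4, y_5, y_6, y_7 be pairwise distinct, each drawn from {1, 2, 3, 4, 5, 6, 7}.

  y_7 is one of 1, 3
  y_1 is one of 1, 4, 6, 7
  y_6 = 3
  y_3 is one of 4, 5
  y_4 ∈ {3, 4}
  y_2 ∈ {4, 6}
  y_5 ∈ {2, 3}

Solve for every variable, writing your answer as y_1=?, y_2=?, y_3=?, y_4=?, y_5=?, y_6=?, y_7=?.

y_6 has just one choice, so y_6 = 3. So y_4, y_5, y_7 can't be 3.
y_7 has just one choice, so y_7 = 1. So y_1 can't be 1.
y_4 must be 4 (only option left). Eliminate 4 elsewhere: y_1, y_2, y_3.
y_5's domain is down to {2}, so y_5 = 2.
That leaves y_2 = 6. So y_1 can't be 6.
y_3 has just one choice, so y_3 = 5.
y_1's domain is down to {7}, so y_1 = 7.

y_1=7, y_2=6, y_3=5, y_4=4, y_5=2, y_6=3, y_7=1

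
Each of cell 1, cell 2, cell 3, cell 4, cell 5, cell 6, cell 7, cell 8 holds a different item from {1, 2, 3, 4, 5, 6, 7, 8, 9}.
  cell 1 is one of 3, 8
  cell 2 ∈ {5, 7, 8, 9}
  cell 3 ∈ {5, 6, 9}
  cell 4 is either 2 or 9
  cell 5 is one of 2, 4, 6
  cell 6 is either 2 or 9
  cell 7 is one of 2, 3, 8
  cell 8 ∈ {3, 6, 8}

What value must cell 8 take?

6

The 8 variables draw from only 8 values {2, 3, 4, 5, 6, 7, 8, 9}, so each is used; only cell 5 can be 4, hence cell 5 = 4.
The 7 still-open variables together cover exactly {2, 3, 5, 6, 7, 8, 9} — 7 values for 7 variables — and 7 appears only in cell 2's list, so cell 2 = 7.
The 6 still-open variables together cover exactly {2, 3, 5, 6, 8, 9} — 6 values for 6 variables — and 5 appears only in cell 3's list, so cell 3 = 5.
Among the 5 still-open variables, 6 fits only cell 8 (and all 5 values in {2, 3, 6, 8, 9} must be used), so cell 8 = 6.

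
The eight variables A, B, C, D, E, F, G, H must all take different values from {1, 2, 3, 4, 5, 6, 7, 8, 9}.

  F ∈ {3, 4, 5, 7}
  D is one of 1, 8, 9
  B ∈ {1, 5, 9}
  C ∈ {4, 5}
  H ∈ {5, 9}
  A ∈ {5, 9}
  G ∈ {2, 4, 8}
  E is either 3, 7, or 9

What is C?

The 8 variables draw from only 8 values {1, 2, 3, 4, 5, 7, 8, 9}, so each is used; only G can be 2, hence G = 2.
The 7 still-open variables draw from only 7 values {1, 3, 4, 5, 7, 8, 9}, so each is used; only D can be 8, hence D = 8.
The 6 still-open variables together cover exactly {1, 3, 4, 5, 7, 9} — 6 values for 6 variables — and 1 appears only in B's list, so B = 1.
A and H share exactly the 2 values {5, 9}; by pigeonhole those values go to them, so strike 5, 9 from C, E, F.
So C = 4.

4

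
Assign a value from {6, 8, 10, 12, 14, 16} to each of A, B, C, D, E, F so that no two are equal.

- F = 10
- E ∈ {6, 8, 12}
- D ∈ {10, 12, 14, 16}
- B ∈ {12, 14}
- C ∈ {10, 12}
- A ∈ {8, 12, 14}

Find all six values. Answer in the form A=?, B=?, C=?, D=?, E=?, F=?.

F has just one choice, so F = 10. Strike 10 from C, D.
C's domain is down to {12}, so C = 12. Eliminate 12 elsewhere: A, B, D, E.
B has just one choice, so B = 14. So A, D can't be 14.
D must be 16 (only option left).
A has just one choice, so A = 8. Strike 8 from E.
E's domain is down to {6}, so E = 6.

A=8, B=14, C=12, D=16, E=6, F=10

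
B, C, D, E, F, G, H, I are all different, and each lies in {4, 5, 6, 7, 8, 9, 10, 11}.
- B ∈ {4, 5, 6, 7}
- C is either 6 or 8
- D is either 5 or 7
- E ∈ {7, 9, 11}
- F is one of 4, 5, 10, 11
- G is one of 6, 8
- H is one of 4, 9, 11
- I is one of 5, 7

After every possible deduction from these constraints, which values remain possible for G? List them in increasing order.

6, 8

The 8 variables together cover exactly {4, 5, 6, 7, 8, 9, 10, 11} — 8 values for 8 variables — and 10 appears only in F's list, so F = 10.
The 2 variables C and G are confined to {6, 8}, which locks those values in; drop them from B.
D and I share exactly the 2 values {5, 7}; by pigeonhole those values go to them, so strike 5, 7 from B, E.
B has just one choice, so B = 4. Remove 4 from H.
No further eliminations apply; G can still be any of 6, 8.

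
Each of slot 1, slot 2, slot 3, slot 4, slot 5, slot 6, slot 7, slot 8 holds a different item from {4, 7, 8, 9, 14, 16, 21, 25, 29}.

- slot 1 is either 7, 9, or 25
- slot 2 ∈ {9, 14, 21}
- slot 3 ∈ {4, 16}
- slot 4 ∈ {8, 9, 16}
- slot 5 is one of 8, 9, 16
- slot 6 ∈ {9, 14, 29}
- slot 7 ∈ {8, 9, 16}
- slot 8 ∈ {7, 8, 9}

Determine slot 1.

25

slot 4, slot 5, slot 7 share exactly the 3 values {8, 9, 16}; by pigeonhole those values go to them, so strike 8, 9, 16 from slot 1, slot 2, slot 3, slot 6, slot 8.
That leaves slot 3 = 4.
slot 8's domain is down to {7}, so slot 8 = 7. Eliminate 7 elsewhere: slot 1.
So slot 1 = 25.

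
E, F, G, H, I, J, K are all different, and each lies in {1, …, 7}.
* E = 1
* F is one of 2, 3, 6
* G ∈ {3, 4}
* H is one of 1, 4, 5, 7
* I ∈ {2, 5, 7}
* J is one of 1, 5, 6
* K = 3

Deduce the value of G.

4

E's domain is down to {1}, so E = 1. Strike 1 from H, J.
That leaves K = 3. So F, G can't be 3.
So G = 4.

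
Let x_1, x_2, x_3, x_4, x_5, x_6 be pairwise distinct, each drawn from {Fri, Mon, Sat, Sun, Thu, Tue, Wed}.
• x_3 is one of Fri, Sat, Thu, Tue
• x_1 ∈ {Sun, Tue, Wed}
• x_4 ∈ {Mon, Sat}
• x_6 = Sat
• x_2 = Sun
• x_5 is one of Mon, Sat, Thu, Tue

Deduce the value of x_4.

Mon

x_2 has just one choice, so x_2 = Sun. Strike Sun from x_1.
x_6 has just one choice, so x_6 = Sat. So x_3, x_4, x_5 can't be Sat.
So x_4 = Mon.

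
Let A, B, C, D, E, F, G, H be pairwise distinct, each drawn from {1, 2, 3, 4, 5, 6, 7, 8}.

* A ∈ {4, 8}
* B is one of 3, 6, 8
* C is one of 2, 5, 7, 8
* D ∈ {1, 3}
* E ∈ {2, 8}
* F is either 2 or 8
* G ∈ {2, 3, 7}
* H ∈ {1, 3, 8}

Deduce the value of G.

The 8 variables together cover exactly {1, 2, 3, 4, 5, 6, 7, 8} — 8 values for 8 variables — and 4 appears only in A's list, so A = 4.
The 7 still-open variables together cover exactly {1, 2, 3, 5, 6, 7, 8} — 7 values for 7 variables — and 5 appears only in C's list, so C = 5.
Among the 6 still-open variables, 6 fits only B (and all 6 values in {1, 2, 3, 6, 7, 8} must be used), so B = 6.
Among the 5 still-open variables, 7 fits only G (and all 5 values in {1, 2, 3, 7, 8} must be used), so G = 7.

7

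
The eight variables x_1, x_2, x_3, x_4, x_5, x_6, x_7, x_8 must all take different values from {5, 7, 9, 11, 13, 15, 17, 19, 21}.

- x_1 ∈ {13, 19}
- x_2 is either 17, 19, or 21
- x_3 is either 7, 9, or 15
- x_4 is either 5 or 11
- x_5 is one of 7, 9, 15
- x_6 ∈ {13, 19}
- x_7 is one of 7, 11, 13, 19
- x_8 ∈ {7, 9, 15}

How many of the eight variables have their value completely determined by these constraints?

x_1 and x_6 share exactly the 2 values {13, 19}; by pigeonhole those values go to them, so strike 13, 19 from x_2, x_7.
x_3, x_5, x_8 share exactly the 3 values {7, 9, 15}; by pigeonhole those values go to them, so strike 7, 9, 15 from x_7.
x_7 has just one choice, so x_7 = 11. Eliminate 11 elsewhere: x_4.
x_4 has just one choice, so x_4 = 5.
Determined: x_4=5, x_7=11. The other variables each still have more than one consistent value. That makes 2.

2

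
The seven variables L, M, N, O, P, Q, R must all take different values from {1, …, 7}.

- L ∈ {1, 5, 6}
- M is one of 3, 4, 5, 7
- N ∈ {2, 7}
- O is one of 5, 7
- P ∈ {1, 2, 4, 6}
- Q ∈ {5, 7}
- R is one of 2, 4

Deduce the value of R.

4

Among the 7 variables, 3 fits only M (and all 7 values in {1, 2, 3, 4, 5, 6, 7} must be used), so M = 3.
O and Q between them cover only {5, 7} — a naked pair. Remove those values from L, N.
N must be 2 (only option left). Strike 2 from P, R.
So R = 4.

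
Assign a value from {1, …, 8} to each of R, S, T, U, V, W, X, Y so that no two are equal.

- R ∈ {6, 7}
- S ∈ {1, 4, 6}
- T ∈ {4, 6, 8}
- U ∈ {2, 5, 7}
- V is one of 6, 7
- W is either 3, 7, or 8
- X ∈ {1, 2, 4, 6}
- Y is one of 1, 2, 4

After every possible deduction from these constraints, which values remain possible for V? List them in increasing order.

The 8 variables draw from only 8 values {1, 2, 3, 4, 5, 6, 7, 8}, so each is used; only W can be 3, hence W = 3.
The 7 still-open variables together cover exactly {1, 2, 4, 5, 6, 7, 8} — 7 values for 7 variables — and 5 appears only in U's list, so U = 5.
The 6 still-open variables draw from only 6 values {1, 2, 4, 6, 7, 8}, so each is used; only T can be 8, hence T = 8.
R and V between them cover only {6, 7} — a naked pair. Remove those values from S, X.
No further eliminations apply; V can still be any of 6, 7.

6, 7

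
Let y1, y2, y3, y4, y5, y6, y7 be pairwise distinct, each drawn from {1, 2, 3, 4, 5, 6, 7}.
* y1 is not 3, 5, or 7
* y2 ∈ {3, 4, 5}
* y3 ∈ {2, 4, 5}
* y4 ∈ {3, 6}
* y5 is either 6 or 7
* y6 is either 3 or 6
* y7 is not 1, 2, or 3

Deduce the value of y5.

The 7 variables together cover exactly {1, 2, 3, 4, 5, 6, 7} — 7 values for 7 variables — and 1 appears only in y1's list, so y1 = 1.
Among the 6 still-open variables, 2 fits only y3 (and all 6 values in {2, 3, 4, 5, 6, 7} must be used), so y3 = 2.
y4 and y6 share exactly the 2 values {3, 6}; by pigeonhole those values go to them, so strike 3, 6 from y2, y5, y7.
So y5 = 7.

7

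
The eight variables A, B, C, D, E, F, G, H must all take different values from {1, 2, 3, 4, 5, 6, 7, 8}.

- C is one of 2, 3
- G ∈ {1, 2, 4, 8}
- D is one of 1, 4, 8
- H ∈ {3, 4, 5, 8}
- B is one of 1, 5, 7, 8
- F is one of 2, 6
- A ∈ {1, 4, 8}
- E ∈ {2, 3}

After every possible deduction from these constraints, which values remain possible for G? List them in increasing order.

The 8 variables draw from only 8 values {1, 2, 3, 4, 5, 6, 7, 8}, so each is used; only F can be 6, hence F = 6.
The 7 still-open variables draw from only 7 values {1, 2, 3, 4, 5, 7, 8}, so each is used; only B can be 7, hence B = 7.
The 6 still-open variables together cover exactly {1, 2, 3, 4, 5, 8} — 6 values for 6 variables — and 5 appears only in H's list, so H = 5.
C and E share exactly the 2 values {2, 3}; by pigeonhole those values go to them, so strike 2, 3 from G.
No further eliminations apply; G can still be any of 1, 4, 8.

1, 4, 8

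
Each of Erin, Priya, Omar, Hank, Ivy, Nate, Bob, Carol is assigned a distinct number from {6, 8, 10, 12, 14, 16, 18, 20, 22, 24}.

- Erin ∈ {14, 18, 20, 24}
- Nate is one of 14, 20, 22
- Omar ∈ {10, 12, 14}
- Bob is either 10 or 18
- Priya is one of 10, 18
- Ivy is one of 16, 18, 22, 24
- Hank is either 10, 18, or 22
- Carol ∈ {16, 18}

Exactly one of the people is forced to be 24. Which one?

The 8 variables together cover exactly {10, 12, 14, 16, 18, 20, 22, 24} — 8 values for 8 variables — and 12 appears only in Omar's list, so Omar = 12.
Priya and Bob between them cover only {10, 18} — a naked pair. Remove those values from Erin, Hank, Ivy, Carol.
That leaves Hank = 22. So Ivy, Nate can't be 22.
That leaves Carol = 16. So Ivy can't be 16.
So 24 goes to Ivy.

Ivy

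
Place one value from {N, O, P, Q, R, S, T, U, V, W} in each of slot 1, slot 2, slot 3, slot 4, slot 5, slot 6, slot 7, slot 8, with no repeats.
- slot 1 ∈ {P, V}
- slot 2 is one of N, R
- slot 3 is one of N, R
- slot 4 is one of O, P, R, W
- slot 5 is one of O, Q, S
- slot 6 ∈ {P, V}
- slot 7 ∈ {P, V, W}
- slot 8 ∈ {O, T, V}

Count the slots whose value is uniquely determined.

slot 1 and slot 6 between them cover only {P, V} — a naked pair. Remove those values from slot 4, slot 7, slot 8.
slot 7 must be W (only option left). So slot 4 can't be W.
The 2 variables slot 2 and slot 3 are confined to {N, R}, which locks those values in; drop them from slot 4.
slot 4 has just one choice, so slot 4 = O. Strike O from slot 5, slot 8.
That leaves slot 8 = T.
Determined: slot 4=O, slot 7=W, slot 8=T. The other slots each still have more than one consistent value. That makes 3.

3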